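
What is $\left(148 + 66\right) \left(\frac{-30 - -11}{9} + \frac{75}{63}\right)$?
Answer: $- \frac{12412}{63} \approx -197.02$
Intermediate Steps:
$\left(148 + 66\right) \left(\frac{-30 - -11}{9} + \frac{75}{63}\right) = 214 \left(\left(-30 + 11\right) \frac{1}{9} + 75 \cdot \frac{1}{63}\right) = 214 \left(\left(-19\right) \frac{1}{9} + \frac{25}{21}\right) = 214 \left(- \frac{19}{9} + \frac{25}{21}\right) = 214 \left(- \frac{58}{63}\right) = - \frac{12412}{63}$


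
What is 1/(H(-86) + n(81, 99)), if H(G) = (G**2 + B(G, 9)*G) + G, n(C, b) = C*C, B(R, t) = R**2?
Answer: -1/622185 ≈ -1.6072e-6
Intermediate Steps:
n(C, b) = C**2
H(G) = G + G**2 + G**3 (H(G) = (G**2 + G**2*G) + G = (G**2 + G**3) + G = G + G**2 + G**3)
1/(H(-86) + n(81, 99)) = 1/(-86*(1 - 86 + (-86)**2) + 81**2) = 1/(-86*(1 - 86 + 7396) + 6561) = 1/(-86*7311 + 6561) = 1/(-628746 + 6561) = 1/(-622185) = -1/622185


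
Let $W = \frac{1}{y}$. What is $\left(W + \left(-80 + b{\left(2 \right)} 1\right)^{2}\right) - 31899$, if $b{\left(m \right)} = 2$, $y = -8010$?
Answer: $- \frac{206778151}{8010} \approx -25815.0$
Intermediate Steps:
$W = - \frac{1}{8010}$ ($W = \frac{1}{-8010} = - \frac{1}{8010} \approx -0.00012484$)
$\left(W + \left(-80 + b{\left(2 \right)} 1\right)^{2}\right) - 31899 = \left(- \frac{1}{8010} + \left(-80 + 2 \cdot 1\right)^{2}\right) - 31899 = \left(- \frac{1}{8010} + \left(-80 + 2\right)^{2}\right) - 31899 = \left(- \frac{1}{8010} + \left(-78\right)^{2}\right) - 31899 = \left(- \frac{1}{8010} + 6084\right) - 31899 = \frac{48732839}{8010} - 31899 = - \frac{206778151}{8010}$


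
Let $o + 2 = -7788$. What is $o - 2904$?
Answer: $-10694$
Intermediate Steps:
$o = -7790$ ($o = -2 - 7788 = -7790$)
$o - 2904 = -7790 - 2904 = -10694$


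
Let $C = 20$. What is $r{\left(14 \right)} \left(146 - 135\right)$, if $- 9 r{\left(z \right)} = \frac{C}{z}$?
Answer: $- \frac{110}{63} \approx -1.746$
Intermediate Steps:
$r{\left(z \right)} = - \frac{20}{9 z}$ ($r{\left(z \right)} = - \frac{20 \frac{1}{z}}{9} = - \frac{20}{9 z}$)
$r{\left(14 \right)} \left(146 - 135\right) = - \frac{20}{9 \cdot 14} \left(146 - 135\right) = \left(- \frac{20}{9}\right) \frac{1}{14} \cdot 11 = \left(- \frac{10}{63}\right) 11 = - \frac{110}{63}$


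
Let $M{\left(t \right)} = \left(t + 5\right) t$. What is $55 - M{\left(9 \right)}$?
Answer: $-71$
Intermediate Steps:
$M{\left(t \right)} = t \left(5 + t\right)$ ($M{\left(t \right)} = \left(5 + t\right) t = t \left(5 + t\right)$)
$55 - M{\left(9 \right)} = 55 - 9 \left(5 + 9\right) = 55 - 9 \cdot 14 = 55 - 126 = -71$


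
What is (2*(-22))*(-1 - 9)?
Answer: 440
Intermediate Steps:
(2*(-22))*(-1 - 9) = -44*(-10) = 440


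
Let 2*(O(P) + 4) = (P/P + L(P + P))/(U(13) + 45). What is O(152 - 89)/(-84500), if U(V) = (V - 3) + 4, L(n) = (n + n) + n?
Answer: 93/9971000 ≈ 9.3271e-6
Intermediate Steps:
L(n) = 3*n (L(n) = 2*n + n = 3*n)
U(V) = 1 + V (U(V) = (-3 + V) + 4 = 1 + V)
O(P) = -471/118 + 3*P/59 (O(P) = -4 + ((P/P + 3*(P + P))/((1 + 13) + 45))/2 = -4 + ((1 + 3*(2*P))/(14 + 45))/2 = -4 + ((1 + 6*P)/59)/2 = -4 + ((1 + 6*P)*(1/59))/2 = -4 + (1/59 + 6*P/59)/2 = -4 + (1/118 + 3*P/59) = -471/118 + 3*P/59)
O(152 - 89)/(-84500) = (-471/118 + 3*(152 - 89)/59)/(-84500) = (-471/118 + (3/59)*63)*(-1/84500) = (-471/118 + 189/59)*(-1/84500) = -93/118*(-1/84500) = 93/9971000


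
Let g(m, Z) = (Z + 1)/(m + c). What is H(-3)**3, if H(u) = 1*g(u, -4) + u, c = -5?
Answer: -9261/512 ≈ -18.088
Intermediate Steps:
g(m, Z) = (1 + Z)/(-5 + m) (g(m, Z) = (Z + 1)/(m - 5) = (1 + Z)/(-5 + m))
H(u) = u - 3/(-5 + u) (H(u) = 1*((1 - 4)/(-5 + u)) + u = 1*(-3/(-5 + u)) + u = -3/(-5 + u) + u = u - 3/(-5 + u))
H(-3)**3 = ((-3 - 3*(-5 - 3))/(-5 - 3))**3 = ((-3 - 3*(-8))/(-8))**3 = (-(-3 + 24)/8)**3 = (-1/8*21)**3 = (-21/8)**3 = -9261/512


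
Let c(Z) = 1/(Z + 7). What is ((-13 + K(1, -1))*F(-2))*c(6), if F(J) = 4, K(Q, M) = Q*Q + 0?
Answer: -48/13 ≈ -3.6923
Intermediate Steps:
K(Q, M) = Q**2 (K(Q, M) = Q**2 + 0 = Q**2)
c(Z) = 1/(7 + Z)
((-13 + K(1, -1))*F(-2))*c(6) = ((-13 + 1**2)*4)/(7 + 6) = ((-13 + 1)*4)/13 = -12*4*(1/13) = -48*1/13 = -48/13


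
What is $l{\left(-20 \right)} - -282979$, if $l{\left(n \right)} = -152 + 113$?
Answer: $282940$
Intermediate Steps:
$l{\left(n \right)} = -39$
$l{\left(-20 \right)} - -282979 = -39 - -282979 = -39 + 282979 = 282940$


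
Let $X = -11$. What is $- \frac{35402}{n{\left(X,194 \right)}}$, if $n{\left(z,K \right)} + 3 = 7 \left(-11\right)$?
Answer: $\frac{17701}{40} \approx 442.52$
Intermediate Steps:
$n{\left(z,K \right)} = -80$ ($n{\left(z,K \right)} = -3 + 7 \left(-11\right) = -3 - 77 = -80$)
$- \frac{35402}{n{\left(X,194 \right)}} = - \frac{35402}{-80} = \left(-35402\right) \left(- \frac{1}{80}\right) = \frac{17701}{40}$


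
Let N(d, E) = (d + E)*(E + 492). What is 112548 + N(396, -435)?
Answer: 110325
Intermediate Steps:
N(d, E) = (492 + E)*(E + d) (N(d, E) = (E + d)*(492 + E) = (492 + E)*(E + d))
112548 + N(396, -435) = 112548 + ((-435)² + 492*(-435) + 492*396 - 435*396) = 112548 + (189225 - 214020 + 194832 - 172260) = 112548 - 2223 = 110325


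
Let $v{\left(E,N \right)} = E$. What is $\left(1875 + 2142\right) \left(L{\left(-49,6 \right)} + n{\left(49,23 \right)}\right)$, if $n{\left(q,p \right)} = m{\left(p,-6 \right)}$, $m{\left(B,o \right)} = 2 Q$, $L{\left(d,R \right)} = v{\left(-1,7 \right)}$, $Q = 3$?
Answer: $20085$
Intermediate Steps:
$L{\left(d,R \right)} = -1$
$m{\left(B,o \right)} = 6$ ($m{\left(B,o \right)} = 2 \cdot 3 = 6$)
$n{\left(q,p \right)} = 6$
$\left(1875 + 2142\right) \left(L{\left(-49,6 \right)} + n{\left(49,23 \right)}\right) = \left(1875 + 2142\right) \left(-1 + 6\right) = 4017 \cdot 5 = 20085$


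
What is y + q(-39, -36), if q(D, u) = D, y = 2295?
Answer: 2256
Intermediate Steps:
y + q(-39, -36) = 2295 - 39 = 2256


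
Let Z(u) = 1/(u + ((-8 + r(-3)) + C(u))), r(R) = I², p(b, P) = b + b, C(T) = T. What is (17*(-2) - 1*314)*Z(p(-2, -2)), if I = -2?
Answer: 29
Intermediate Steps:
p(b, P) = 2*b
r(R) = 4 (r(R) = (-2)² = 4)
Z(u) = 1/(-4 + 2*u) (Z(u) = 1/(u + ((-8 + 4) + u)) = 1/(u + (-4 + u)) = 1/(-4 + 2*u))
(17*(-2) - 1*314)*Z(p(-2, -2)) = (17*(-2) - 1*314)*(1/(2*(-2 + 2*(-2)))) = (-34 - 314)*(1/(2*(-2 - 4))) = -174/(-6) = -174*(-1)/6 = -348*(-1/12) = 29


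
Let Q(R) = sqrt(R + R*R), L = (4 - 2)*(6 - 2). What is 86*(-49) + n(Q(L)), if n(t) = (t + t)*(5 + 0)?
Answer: -4214 + 60*sqrt(2) ≈ -4129.1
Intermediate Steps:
L = 8 (L = 2*4 = 8)
Q(R) = sqrt(R + R**2)
n(t) = 10*t (n(t) = (2*t)*5 = 10*t)
86*(-49) + n(Q(L)) = 86*(-49) + 10*sqrt(8*(1 + 8)) = -4214 + 10*sqrt(8*9) = -4214 + 10*sqrt(72) = -4214 + 10*(6*sqrt(2)) = -4214 + 60*sqrt(2)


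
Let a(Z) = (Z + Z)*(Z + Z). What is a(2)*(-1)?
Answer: -16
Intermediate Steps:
a(Z) = 4*Z² (a(Z) = (2*Z)*(2*Z) = 4*Z²)
a(2)*(-1) = (4*2²)*(-1) = (4*4)*(-1) = 16*(-1) = -16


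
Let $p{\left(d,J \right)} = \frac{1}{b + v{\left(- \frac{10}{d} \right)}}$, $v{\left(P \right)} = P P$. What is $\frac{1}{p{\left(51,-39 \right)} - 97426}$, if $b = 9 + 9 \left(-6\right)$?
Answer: $- \frac{116945}{11393486171} \approx -1.0264 \cdot 10^{-5}$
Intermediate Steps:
$v{\left(P \right)} = P^{2}$
$b = -45$ ($b = 9 - 54 = -45$)
$p{\left(d,J \right)} = \frac{1}{-45 + \frac{100}{d^{2}}}$ ($p{\left(d,J \right)} = \frac{1}{-45 + \left(- \frac{10}{d}\right)^{2}} = \frac{1}{-45 + \frac{100}{d^{2}}}$)
$\frac{1}{p{\left(51,-39 \right)} - 97426} = \frac{1}{\frac{51^{2}}{5 \left(20 - 9 \cdot 51^{2}\right)} - 97426} = \frac{1}{\frac{1}{5} \cdot 2601 \frac{1}{20 - 23409} - 97426} = \frac{1}{\frac{1}{5} \cdot 2601 \frac{1}{-23389} - 97426} = \frac{1}{\frac{1}{5} \cdot 2601 \left(- \frac{1}{23389}\right) - 97426} = \frac{1}{- \frac{2601}{116945} - 97426} = \frac{1}{- \frac{11393486171}{116945}} = - \frac{116945}{11393486171}$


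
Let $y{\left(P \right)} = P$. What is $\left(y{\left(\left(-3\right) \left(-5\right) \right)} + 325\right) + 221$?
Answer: $561$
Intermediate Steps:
$\left(y{\left(\left(-3\right) \left(-5\right) \right)} + 325\right) + 221 = \left(\left(-3\right) \left(-5\right) + 325\right) + 221 = \left(15 + 325\right) + 221 = 340 + 221 = 561$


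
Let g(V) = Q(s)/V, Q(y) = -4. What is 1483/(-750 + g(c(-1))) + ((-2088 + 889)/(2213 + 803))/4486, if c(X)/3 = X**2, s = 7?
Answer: -30098337985/15248057552 ≈ -1.9739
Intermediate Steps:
c(X) = 3*X**2
g(V) = -4/V
1483/(-750 + g(c(-1))) + ((-2088 + 889)/(2213 + 803))/4486 = 1483/(-750 - 4/(3*(-1)**2)) + ((-2088 + 889)/(2213 + 803))/4486 = 1483/(-750 - 4/(3*1)) - 1199/3016*(1/4486) = 1483/(-750 - 4/3) - 1199*1/3016*(1/4486) = 1483/(-750 - 4*1/3) - 1199/3016*1/4486 = 1483/(-750 - 4/3) - 1199/13529776 = 1483/(-2254/3) - 1199/13529776 = 1483*(-3/2254) - 1199/13529776 = -4449/2254 - 1199/13529776 = -30098337985/15248057552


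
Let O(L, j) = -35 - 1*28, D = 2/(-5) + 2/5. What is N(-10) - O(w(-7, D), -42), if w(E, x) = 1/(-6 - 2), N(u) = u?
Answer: 53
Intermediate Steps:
D = 0 (D = 2*(-⅕) + 2*(⅕) = -⅖ + ⅖ = 0)
w(E, x) = -⅛ (w(E, x) = 1/(-8) = -⅛)
O(L, j) = -63 (O(L, j) = -35 - 28 = -63)
N(-10) - O(w(-7, D), -42) = -10 - 1*(-63) = -10 + 63 = 53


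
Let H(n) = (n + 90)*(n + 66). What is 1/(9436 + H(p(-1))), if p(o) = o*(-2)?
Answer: 1/15692 ≈ 6.3727e-5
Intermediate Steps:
p(o) = -2*o
H(n) = (66 + n)*(90 + n) (H(n) = (90 + n)*(66 + n) = (66 + n)*(90 + n))
1/(9436 + H(p(-1))) = 1/(9436 + (5940 + (-2*(-1))² + 156*(-2*(-1)))) = 1/(9436 + (5940 + 2² + 156*2)) = 1/(9436 + (5940 + 4 + 312)) = 1/(9436 + 6256) = 1/15692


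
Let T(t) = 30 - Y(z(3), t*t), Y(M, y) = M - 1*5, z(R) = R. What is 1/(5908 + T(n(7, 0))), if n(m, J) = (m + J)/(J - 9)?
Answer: 1/5940 ≈ 0.00016835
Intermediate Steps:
Y(M, y) = -5 + M (Y(M, y) = M - 5 = -5 + M)
n(m, J) = (J + m)/(-9 + J)
T(t) = 32 (T(t) = 30 - (-5 + 3) = 30 - 1*(-2) = 30 + 2 = 32)
1/(5908 + T(n(7, 0))) = 1/(5908 + 32) = 1/5940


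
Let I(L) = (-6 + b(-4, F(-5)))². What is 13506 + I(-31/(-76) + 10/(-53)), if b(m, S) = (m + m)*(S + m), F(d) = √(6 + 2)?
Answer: 14694 - 832*√2 ≈ 13517.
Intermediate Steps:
F(d) = 2*√2 (F(d) = √8 = 2*√2)
b(m, S) = 2*m*(S + m) (b(m, S) = (2*m)*(S + m) = 2*m*(S + m))
I(L) = (26 - 16*√2)² (I(L) = (-6 + 2*(-4)*(2*√2 - 4))² = (-6 + 2*(-4)*(-4 + 2*√2))² = (-6 + (32 - 16*√2))² = (26 - 16*√2)²)
13506 + I(-31/(-76) + 10/(-53)) = 13506 + (1188 - 832*√2) = 14694 - 832*√2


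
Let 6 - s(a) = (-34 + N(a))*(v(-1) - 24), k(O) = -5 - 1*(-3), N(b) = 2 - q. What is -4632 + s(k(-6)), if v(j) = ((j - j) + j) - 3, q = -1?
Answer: -5494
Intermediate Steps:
v(j) = -3 + j (v(j) = (0 + j) - 3 = j - 3 = -3 + j)
N(b) = 3 (N(b) = 2 - 1*(-1) = 2 + 1 = 3)
k(O) = -2 (k(O) = -5 + 3 = -2)
s(a) = -862 (s(a) = 6 - (-34 + 3)*((-3 - 1) - 24) = 6 - (-31)*(-4 - 24) = 6 - (-31)*(-28) = 6 - 1*868 = 6 - 868 = -862)
-4632 + s(k(-6)) = -4632 - 862 = -5494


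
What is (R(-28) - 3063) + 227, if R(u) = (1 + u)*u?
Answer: -2080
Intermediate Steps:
R(u) = u*(1 + u)
(R(-28) - 3063) + 227 = (-28*(1 - 28) - 3063) + 227 = (-28*(-27) - 3063) + 227 = (756 - 3063) + 227 = -2307 + 227 = -2080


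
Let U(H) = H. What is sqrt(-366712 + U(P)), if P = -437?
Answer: I*sqrt(367149) ≈ 605.93*I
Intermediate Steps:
sqrt(-366712 + U(P)) = sqrt(-366712 - 437) = sqrt(-367149) = I*sqrt(367149)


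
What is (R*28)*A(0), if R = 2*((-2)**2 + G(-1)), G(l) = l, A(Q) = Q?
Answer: 0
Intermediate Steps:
R = 6 (R = 2*((-2)**2 - 1) = 2*(4 - 1) = 2*3 = 6)
(R*28)*A(0) = (6*28)*0 = 168*0 = 0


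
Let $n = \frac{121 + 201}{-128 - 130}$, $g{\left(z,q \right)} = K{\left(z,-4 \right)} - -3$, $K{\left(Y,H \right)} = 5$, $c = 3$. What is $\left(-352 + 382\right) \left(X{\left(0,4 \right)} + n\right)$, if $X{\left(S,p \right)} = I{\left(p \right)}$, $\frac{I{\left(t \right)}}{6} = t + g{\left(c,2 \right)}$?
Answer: $\frac{91270}{43} \approx 2122.6$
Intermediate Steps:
$g{\left(z,q \right)} = 8$ ($g{\left(z,q \right)} = 5 - -3 = 5 + 3 = 8$)
$I{\left(t \right)} = 48 + 6 t$ ($I{\left(t \right)} = 6 \left(t + 8\right) = 6 \left(8 + t\right) = 48 + 6 t$)
$X{\left(S,p \right)} = 48 + 6 p$
$n = - \frac{161}{129}$ ($n = \frac{322}{-258} = 322 \left(- \frac{1}{258}\right) = - \frac{161}{129} \approx -1.2481$)
$\left(-352 + 382\right) \left(X{\left(0,4 \right)} + n\right) = \left(-352 + 382\right) \left(\left(48 + 6 \cdot 4\right) - \frac{161}{129}\right) = 30 \left(\left(48 + 24\right) - \frac{161}{129}\right) = 30 \left(72 - \frac{161}{129}\right) = 30 \cdot \frac{9127}{129} = \frac{91270}{43}$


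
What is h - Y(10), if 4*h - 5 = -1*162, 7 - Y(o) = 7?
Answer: -157/4 ≈ -39.250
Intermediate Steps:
Y(o) = 0 (Y(o) = 7 - 1*7 = 7 - 7 = 0)
h = -157/4 (h = 5/4 + (-1*162)/4 = 5/4 + (¼)*(-162) = 5/4 - 81/2 = -157/4 ≈ -39.250)
h - Y(10) = -157/4 - 1*0 = -157/4 + 0 = -157/4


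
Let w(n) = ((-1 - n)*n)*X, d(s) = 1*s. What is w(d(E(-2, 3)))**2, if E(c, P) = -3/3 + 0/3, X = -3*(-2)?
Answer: 0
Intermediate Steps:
X = 6
E(c, P) = -1 (E(c, P) = -3*1/3 + 0*(1/3) = -1 + 0 = -1)
d(s) = s
w(n) = 6*n*(-1 - n) (w(n) = ((-1 - n)*n)*6 = (n*(-1 - n))*6 = 6*n*(-1 - n))
w(d(E(-2, 3)))**2 = (-6*(-1)*(1 - 1))**2 = (-6*(-1)*0)**2 = 0**2 = 0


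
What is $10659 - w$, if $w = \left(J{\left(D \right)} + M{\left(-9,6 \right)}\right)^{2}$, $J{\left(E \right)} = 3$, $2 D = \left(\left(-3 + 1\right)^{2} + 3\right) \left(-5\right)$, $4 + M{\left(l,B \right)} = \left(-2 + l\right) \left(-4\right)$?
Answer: $8810$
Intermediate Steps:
$M{\left(l,B \right)} = 4 - 4 l$ ($M{\left(l,B \right)} = -4 + \left(-2 + l\right) \left(-4\right) = -4 - \left(-8 + 4 l\right) = 4 - 4 l$)
$D = - \frac{35}{2}$ ($D = \frac{\left(\left(-3 + 1\right)^{2} + 3\right) \left(-5\right)}{2} = \frac{\left(\left(-2\right)^{2} + 3\right) \left(-5\right)}{2} = \frac{\left(4 + 3\right) \left(-5\right)}{2} = \frac{7 \left(-5\right)}{2} = \frac{1}{2} \left(-35\right) = - \frac{35}{2} \approx -17.5$)
$w = 1849$ ($w = \left(3 + \left(4 - -36\right)\right)^{2} = \left(3 + \left(4 + 36\right)\right)^{2} = \left(3 + 40\right)^{2} = 43^{2} = 1849$)
$10659 - w = 10659 - 1849 = 8810$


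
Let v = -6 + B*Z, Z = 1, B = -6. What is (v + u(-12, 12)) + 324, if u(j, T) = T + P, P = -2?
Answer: 322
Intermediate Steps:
v = -12 (v = -6 - 6*1 = -6 - 6 = -12)
u(j, T) = -2 + T (u(j, T) = T - 2 = -2 + T)
(v + u(-12, 12)) + 324 = (-12 + (-2 + 12)) + 324 = (-12 + 10) + 324 = -2 + 324 = 322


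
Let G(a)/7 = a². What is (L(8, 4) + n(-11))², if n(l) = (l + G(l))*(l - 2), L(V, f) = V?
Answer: 117939600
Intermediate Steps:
G(a) = 7*a²
n(l) = (-2 + l)*(l + 7*l²) (n(l) = (l + 7*l²)*(l - 2) = (l + 7*l²)*(-2 + l) = (-2 + l)*(l + 7*l²))
(L(8, 4) + n(-11))² = (8 - 11*(-2 - 13*(-11) + 7*(-11)²))² = (8 - 11*(-2 + 143 + 7*121))² = (8 - 11*(-2 + 143 + 847))² = (8 - 11*988)² = (8 - 10868)² = (-10860)² = 117939600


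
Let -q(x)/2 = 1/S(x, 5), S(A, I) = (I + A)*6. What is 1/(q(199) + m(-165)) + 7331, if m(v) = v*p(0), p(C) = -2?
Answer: 1480562041/201959 ≈ 7331.0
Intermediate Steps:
S(A, I) = 6*A + 6*I (S(A, I) = (A + I)*6 = 6*A + 6*I)
m(v) = -2*v (m(v) = v*(-2) = -2*v)
q(x) = -2/(30 + 6*x) (q(x) = -2/(6*x + 6*5) = -2/(6*x + 30) = -2/(30 + 6*x))
1/(q(199) + m(-165)) + 7331 = 1/(-1/(15 + 3*199) - 2*(-165)) + 7331 = 1/(-1/(15 + 597) + 330) + 7331 = 1/(-1/612 + 330) + 7331 = 1/(201959/612) + 7331 = 612/201959 + 7331 = 1480562041/201959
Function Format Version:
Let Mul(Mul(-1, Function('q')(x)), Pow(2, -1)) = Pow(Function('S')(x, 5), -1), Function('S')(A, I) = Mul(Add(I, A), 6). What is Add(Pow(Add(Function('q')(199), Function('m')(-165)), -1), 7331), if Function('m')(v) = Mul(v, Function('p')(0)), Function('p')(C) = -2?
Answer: Rational(1480562041, 201959) ≈ 7331.0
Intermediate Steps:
Function('S')(A, I) = Add(Mul(6, A), Mul(6, I)) (Function('S')(A, I) = Mul(Add(A, I), 6) = Add(Mul(6, A), Mul(6, I)))
Function('m')(v) = Mul(-2, v) (Function('m')(v) = Mul(v, -2) = Mul(-2, v))
Function('q')(x) = Mul(-2, Pow(Add(30, Mul(6, x)), -1)) (Function('q')(x) = Mul(-2, Pow(Add(Mul(6, x), Mul(6, 5)), -1)) = Mul(-2, Pow(Add(Mul(6, x), 30), -1)) = Mul(-2, Pow(Add(30, Mul(6, x)), -1)))
Add(Pow(Add(Function('q')(199), Function('m')(-165)), -1), 7331) = Add(Pow(Add(Mul(-1, Pow(Add(15, Mul(3, 199)), -1)), Mul(-2, -165)), -1), 7331) = Add(Pow(Add(Mul(-1, Pow(Add(15, 597), -1)), 330), -1), 7331) = Add(Pow(Add(Mul(-1, Pow(612, -1)), 330), -1), 7331) = Add(Pow(Add(Mul(-1, Rational(1, 612)), 330), -1), 7331) = Add(Pow(Add(Rational(-1, 612), 330), -1), 7331) = Add(Pow(Rational(201959, 612), -1), 7331) = Add(Rational(612, 201959), 7331) = Rational(1480562041, 201959)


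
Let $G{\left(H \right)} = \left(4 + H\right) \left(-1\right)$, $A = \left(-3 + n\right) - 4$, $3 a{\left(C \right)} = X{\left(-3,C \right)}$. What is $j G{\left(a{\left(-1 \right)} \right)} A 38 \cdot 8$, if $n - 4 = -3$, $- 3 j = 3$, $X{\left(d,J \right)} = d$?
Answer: $-5472$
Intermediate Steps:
$j = -1$ ($j = \left(- \frac{1}{3}\right) 3 = -1$)
$n = 1$ ($n = 4 - 3 = 1$)
$a{\left(C \right)} = -1$ ($a{\left(C \right)} = \frac{1}{3} \left(-3\right) = -1$)
$A = -6$ ($A = \left(-3 + 1\right) - 4 = -2 - 4 = -6$)
$G{\left(H \right)} = -4 - H$
$j G{\left(a{\left(-1 \right)} \right)} A 38 \cdot 8 = - (-4 - -1) \left(-6\right) 38 \cdot 8 = - (-4 + 1) \left(-6\right) 38 \cdot 8 = \left(-1\right) \left(-3\right) \left(-6\right) 38 \cdot 8 = 3 \left(-6\right) 38 \cdot 8 = \left(-18\right) 38 \cdot 8 = \left(-684\right) 8 = -5472$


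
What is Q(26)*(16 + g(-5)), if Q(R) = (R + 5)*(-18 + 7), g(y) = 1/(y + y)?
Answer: -54219/10 ≈ -5421.9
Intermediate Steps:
g(y) = 1/(2*y)
Q(R) = -55 - 11*R (Q(R) = (5 + R)*(-11) = -55 - 11*R)
Q(26)*(16 + g(-5)) = (-55 - 11*26)*(16 + (½)/(-5)) = (-55 - 286)*(16 + (½)*(-⅕)) = -341*(16 - ⅒) = -341*159/10 = -54219/10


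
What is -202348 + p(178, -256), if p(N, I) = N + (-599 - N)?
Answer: -202947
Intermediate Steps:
p(N, I) = -599
-202348 + p(178, -256) = -202348 - 599 = -202947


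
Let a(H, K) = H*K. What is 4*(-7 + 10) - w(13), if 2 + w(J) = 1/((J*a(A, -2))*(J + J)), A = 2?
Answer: 18929/1352 ≈ 14.001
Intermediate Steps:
w(J) = -2 - 1/(8*J²) (w(J) = -2 + 1/((J*(2*(-2)))*(J + J)) = -2 + 1/((J*(-4))*(2*J)) = -2 + 1/((-4*J)*(2*J)) = -2 + 1/(-8*J²) = -2 - 1/(8*J²))
4*(-7 + 10) - w(13) = 4*(-7 + 10) - (-2 - ⅛/13²) = 4*3 - (-2 - ⅛*1/169) = 12 - (-2 - 1/1352) = 12 - 1*(-2705/1352) = 12 + 2705/1352 = 18929/1352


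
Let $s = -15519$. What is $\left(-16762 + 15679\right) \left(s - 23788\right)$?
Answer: $42569481$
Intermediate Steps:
$\left(-16762 + 15679\right) \left(s - 23788\right) = \left(-16762 + 15679\right) \left(-15519 - 23788\right) = \left(-1083\right) \left(-39307\right) = 42569481$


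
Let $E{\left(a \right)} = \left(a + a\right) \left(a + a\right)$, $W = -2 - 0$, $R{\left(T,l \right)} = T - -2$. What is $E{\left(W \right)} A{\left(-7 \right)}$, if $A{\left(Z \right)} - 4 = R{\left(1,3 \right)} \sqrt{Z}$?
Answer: $64 + 48 i \sqrt{7} \approx 64.0 + 127.0 i$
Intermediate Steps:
$R{\left(T,l \right)} = 2 + T$ ($R{\left(T,l \right)} = T + 2 = 2 + T$)
$A{\left(Z \right)} = 4 + 3 \sqrt{Z}$ ($A{\left(Z \right)} = 4 + \left(2 + 1\right) \sqrt{Z} = 4 + 3 \sqrt{Z}$)
$W = -2$ ($W = -2 + 0 = -2$)
$E{\left(a \right)} = 4 a^{2}$ ($E{\left(a \right)} = 2 a 2 a = 4 a^{2}$)
$E{\left(W \right)} A{\left(-7 \right)} = 4 \left(-2\right)^{2} \left(4 + 3 \sqrt{-7}\right) = 4 \cdot 4 \left(4 + 3 i \sqrt{7}\right) = 16 \left(4 + 3 i \sqrt{7}\right) = 64 + 48 i \sqrt{7}$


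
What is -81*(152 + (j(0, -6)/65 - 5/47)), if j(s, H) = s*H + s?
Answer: -578259/47 ≈ -12303.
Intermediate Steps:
j(s, H) = s + H*s (j(s, H) = H*s + s = s + H*s)
-81*(152 + (j(0, -6)/65 - 5/47)) = -81*(152 + ((0*(1 - 6))/65 - 5/47)) = -81*(152 + ((0*(-5))*(1/65) - 5*1/47)) = -81*(152 + (0*(1/65) - 5/47)) = -81*(152 + (0 - 5/47)) = -81*(152 - 5/47) = -81*7139/47 = -578259/47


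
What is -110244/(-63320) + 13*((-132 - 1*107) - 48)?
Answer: -59034169/15830 ≈ -3729.3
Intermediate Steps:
-110244/(-63320) + 13*((-132 - 1*107) - 48) = -110244*(-1/63320) + 13*((-132 - 107) - 48) = 27561/15830 + 13*(-239 - 48) = 27561/15830 + 13*(-287) = 27561/15830 - 3731 = -59034169/15830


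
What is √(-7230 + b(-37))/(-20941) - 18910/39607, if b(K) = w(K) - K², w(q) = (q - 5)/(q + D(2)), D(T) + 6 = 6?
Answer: -18910/39607 - I*√11770477/774817 ≈ -0.47744 - 0.0044279*I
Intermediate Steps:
D(T) = 0 (D(T) = -6 + 6 = 0)
w(q) = (-5 + q)/q (w(q) = (q - 5)/(q + 0) = (-5 + q)/q)
b(K) = -K² + (-5 + K)/K (b(K) = (-5 + K)/K - K² = -K² + (-5 + K)/K)
√(-7230 + b(-37))/(-20941) - 18910/39607 = √(-7230 + (-5 - 37 - 1*(-37)³)/(-37))/(-20941) - 18910/39607 = √(-7230 - (-5 - 37 - 1*(-50653))/37)*(-1/20941) - 18910*1/39607 = √(-7230 - (-5 - 37 + 50653)/37)*(-1/20941) - 18910/39607 = √(-7230 - 1/37*50611)*(-1/20941) - 18910/39607 = √(-7230 - 50611/37)*(-1/20941) - 18910/39607 = √(-318121/37)*(-1/20941) - 18910/39607 = (I*√11770477/37)*(-1/20941) - 18910/39607 = -I*√11770477/774817 - 18910/39607 = -18910/39607 - I*√11770477/774817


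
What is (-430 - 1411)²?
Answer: 3389281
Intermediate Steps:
(-430 - 1411)² = (-1841)² = 3389281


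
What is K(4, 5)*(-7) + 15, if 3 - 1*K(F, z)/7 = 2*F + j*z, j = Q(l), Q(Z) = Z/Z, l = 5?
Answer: 505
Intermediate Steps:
Q(Z) = 1
j = 1
K(F, z) = 21 - 14*F - 7*z (K(F, z) = 21 - 7*(2*F + 1*z) = 21 - 7*(2*F + z) = 21 - 7*(z + 2*F) = 21 + (-14*F - 7*z) = 21 - 14*F - 7*z)
K(4, 5)*(-7) + 15 = (21 - 14*4 - 7*5)*(-7) + 15 = (21 - 56 - 35)*(-7) + 15 = -70*(-7) + 15 = 490 + 15 = 505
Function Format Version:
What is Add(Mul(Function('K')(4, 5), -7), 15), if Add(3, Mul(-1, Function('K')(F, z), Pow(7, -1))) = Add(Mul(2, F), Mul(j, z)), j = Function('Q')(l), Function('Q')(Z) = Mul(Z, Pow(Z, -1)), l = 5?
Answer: 505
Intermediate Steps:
Function('Q')(Z) = 1
j = 1
Function('K')(F, z) = Add(21, Mul(-14, F), Mul(-7, z)) (Function('K')(F, z) = Add(21, Mul(-7, Add(Mul(2, F), Mul(1, z)))) = Add(21, Mul(-7, Add(Mul(2, F), z))) = Add(21, Mul(-7, Add(z, Mul(2, F)))) = Add(21, Add(Mul(-14, F), Mul(-7, z))) = Add(21, Mul(-14, F), Mul(-7, z)))
Add(Mul(Function('K')(4, 5), -7), 15) = Add(Mul(Add(21, Mul(-14, 4), Mul(-7, 5)), -7), 15) = Add(Mul(Add(21, -56, -35), -7), 15) = Add(Mul(-70, -7), 15) = Add(490, 15) = 505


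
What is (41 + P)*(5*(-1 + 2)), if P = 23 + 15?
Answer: 395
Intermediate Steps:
P = 38
(41 + P)*(5*(-1 + 2)) = (41 + 38)*(5*(-1 + 2)) = 79*(5*1) = 79*5 = 395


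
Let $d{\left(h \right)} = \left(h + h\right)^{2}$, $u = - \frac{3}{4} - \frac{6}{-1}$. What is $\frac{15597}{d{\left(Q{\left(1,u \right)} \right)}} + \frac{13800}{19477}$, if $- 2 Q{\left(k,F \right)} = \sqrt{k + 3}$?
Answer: $\frac{303837969}{77908} \approx 3900.0$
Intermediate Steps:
$u = \frac{21}{4}$ ($u = \left(-3\right) \frac{1}{4} - -6 = - \frac{3}{4} + 6 = \frac{21}{4} \approx 5.25$)
$Q{\left(k,F \right)} = - \frac{\sqrt{3 + k}}{2}$ ($Q{\left(k,F \right)} = - \frac{\sqrt{k + 3}}{2} = - \frac{\sqrt{3 + k}}{2}$)
$d{\left(h \right)} = 4 h^{2}$ ($d{\left(h \right)} = \left(2 h\right)^{2} = 4 h^{2}$)
$\frac{15597}{d{\left(Q{\left(1,u \right)} \right)}} + \frac{13800}{19477} = \frac{15597}{4 \left(- \frac{\sqrt{3 + 1}}{2}\right)^{2}} + \frac{13800}{19477} = \frac{15597}{4 \left(- \frac{\sqrt{4}}{2}\right)^{2}} + 13800 \cdot \frac{1}{19477} = \frac{15597}{4 \left(\left(- \frac{1}{2}\right) 2\right)^{2}} + \frac{13800}{19477} = \frac{15597}{4 \left(-1\right)^{2}} + \frac{13800}{19477} = \frac{15597}{4 \cdot 1} + \frac{13800}{19477} = \frac{15597}{4} + \frac{13800}{19477} = \frac{303837969}{77908}$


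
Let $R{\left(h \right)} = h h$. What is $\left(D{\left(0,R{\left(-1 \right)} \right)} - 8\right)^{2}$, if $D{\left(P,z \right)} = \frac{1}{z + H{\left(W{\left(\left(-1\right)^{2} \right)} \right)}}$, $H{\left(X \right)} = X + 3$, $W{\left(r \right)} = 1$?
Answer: $\frac{1521}{25} \approx 60.84$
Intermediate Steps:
$H{\left(X \right)} = 3 + X$
$R{\left(h \right)} = h^{2}$
$D{\left(P,z \right)} = \frac{1}{4 + z}$ ($D{\left(P,z \right)} = \frac{1}{z + \left(3 + 1\right)} = \frac{1}{z + 4} = \frac{1}{4 + z}$)
$\left(D{\left(0,R{\left(-1 \right)} \right)} - 8\right)^{2} = \left(\frac{1}{4 + \left(-1\right)^{2}} - 8\right)^{2} = \left(\frac{1}{4 + 1} - 8\right)^{2} = \left(\frac{1}{5} - 8\right)^{2} = \left(- \frac{39}{5}\right)^{2} = \frac{1521}{25}$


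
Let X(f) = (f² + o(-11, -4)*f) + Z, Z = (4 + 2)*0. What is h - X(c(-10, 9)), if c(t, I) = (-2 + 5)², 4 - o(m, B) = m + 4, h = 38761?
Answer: 38581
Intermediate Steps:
o(m, B) = -m (o(m, B) = 4 - (m + 4) = 4 - (4 + m) = 4 + (-4 - m) = -m)
c(t, I) = 9 (c(t, I) = 3² = 9)
Z = 0 (Z = 6*0 = 0)
X(f) = f² + 11*f (X(f) = (f² + (-1*(-11))*f) + 0 = (f² + 11*f) + 0 = f² + 11*f)
h - X(c(-10, 9)) = 38761 - 9*(11 + 9) = 38761 - 9*20 = 38761 - 1*180 = 38761 - 180 = 38581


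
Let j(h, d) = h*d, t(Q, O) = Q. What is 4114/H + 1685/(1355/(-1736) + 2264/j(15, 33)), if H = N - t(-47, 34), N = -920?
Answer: 1250654108594/2845612467 ≈ 439.50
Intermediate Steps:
H = -873 (H = -920 - 1*(-47) = -920 + 47 = -873)
j(h, d) = d*h
4114/H + 1685/(1355/(-1736) + 2264/j(15, 33)) = 4114/(-873) + 1685/(1355/(-1736) + 2264/((33*15))) = 4114*(-1/873) + 1685/(1355*(-1/1736) + 2264/495) = -4114/873 + 1685/(-1355/1736 + 2264*(1/495)) = -4114/873 + 1685/(-1355/1736 + 2264/495) = -4114/873 + 1685/(3259579/859320) = -4114/873 + 1685*(859320/3259579) = -4114/873 + 1447954200/3259579 = 1250654108594/2845612467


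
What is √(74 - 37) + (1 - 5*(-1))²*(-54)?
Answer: -1944 + √37 ≈ -1937.9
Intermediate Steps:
√(74 - 37) + (1 - 5*(-1))²*(-54) = √37 + (1 + 5)²*(-54) = √37 + 6²*(-54) = √37 + 36*(-54) = √37 - 1944 = -1944 + √37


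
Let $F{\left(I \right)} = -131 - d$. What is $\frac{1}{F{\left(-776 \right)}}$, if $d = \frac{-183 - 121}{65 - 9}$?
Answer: $- \frac{7}{879} \approx -0.0079636$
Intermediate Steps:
$d = - \frac{38}{7}$ ($d = - \frac{304}{56} = \left(-304\right) \frac{1}{56} = - \frac{38}{7} \approx -5.4286$)
$F{\left(I \right)} = - \frac{879}{7}$ ($F{\left(I \right)} = -131 - - \frac{38}{7} = -131 + \frac{38}{7} = - \frac{879}{7}$)
$\frac{1}{F{\left(-776 \right)}} = \frac{1}{- \frac{879}{7}} = - \frac{7}{879}$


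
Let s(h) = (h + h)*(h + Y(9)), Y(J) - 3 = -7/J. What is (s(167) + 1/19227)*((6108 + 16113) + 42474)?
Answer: 70304982522665/19227 ≈ 3.6566e+9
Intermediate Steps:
Y(J) = 3 - 7/J
s(h) = 2*h*(20/9 + h) (s(h) = (h + h)*(h + (3 - 7/9)) = (2*h)*(h + (3 - 7*⅑)) = (2*h)*(h + (3 - 7/9)) = (2*h)*(h + 20/9) = (2*h)*(20/9 + h) = 2*h*(20/9 + h))
(s(167) + 1/19227)*((6108 + 16113) + 42474) = ((2/9)*167*(20 + 9*167) + 1/19227)*((6108 + 16113) + 42474) = ((2/9)*167*(20 + 1503) + 1/19227)*(22221 + 42474) = ((2/9)*167*1523 + 1/19227)*64695 = (508682/9 + 1/19227)*64695 = (3260142941/57681)*64695 = 70304982522665/19227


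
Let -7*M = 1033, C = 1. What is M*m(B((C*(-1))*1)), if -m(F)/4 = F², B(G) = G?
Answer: 4132/7 ≈ 590.29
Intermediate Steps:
M = -1033/7 (M = -⅐*1033 = -1033/7 ≈ -147.57)
m(F) = -4*F²
M*m(B((C*(-1))*1)) = -(-4132)*((1*(-1))*1)²/7 = -(-4132)*(-1*1)²/7 = -(-4132)*(-1)²/7 = -(-4132)/7 = -1033/7*(-4) = 4132/7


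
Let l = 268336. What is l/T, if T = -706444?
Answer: -67084/176611 ≈ -0.37984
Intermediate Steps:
l/T = 268336/(-706444) = 268336*(-1/706444) = -67084/176611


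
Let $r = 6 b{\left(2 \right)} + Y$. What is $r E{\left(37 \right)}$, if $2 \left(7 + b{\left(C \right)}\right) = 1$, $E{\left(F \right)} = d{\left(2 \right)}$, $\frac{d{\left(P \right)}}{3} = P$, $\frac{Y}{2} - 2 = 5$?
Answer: $-150$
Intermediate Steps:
$Y = 14$ ($Y = 4 + 2 \cdot 5 = 4 + 10 = 14$)
$d{\left(P \right)} = 3 P$
$E{\left(F \right)} = 6$ ($E{\left(F \right)} = 3 \cdot 2 = 6$)
$b{\left(C \right)} = - \frac{13}{2}$ ($b{\left(C \right)} = -7 + \frac{1}{2} \cdot 1 = -7 + \frac{1}{2} = - \frac{13}{2}$)
$r = -25$ ($r = 6 \left(- \frac{13}{2}\right) + 14 = -39 + 14 = -25$)
$r E{\left(37 \right)} = \left(-25\right) 6 = -150$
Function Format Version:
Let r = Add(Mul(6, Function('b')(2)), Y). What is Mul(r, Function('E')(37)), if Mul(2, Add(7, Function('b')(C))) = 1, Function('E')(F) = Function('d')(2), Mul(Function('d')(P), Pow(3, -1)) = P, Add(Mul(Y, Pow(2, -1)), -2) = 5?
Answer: -150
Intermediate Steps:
Y = 14 (Y = Add(4, Mul(2, 5)) = Add(4, 10) = 14)
Function('d')(P) = Mul(3, P)
Function('E')(F) = 6 (Function('E')(F) = Mul(3, 2) = 6)
Function('b')(C) = Rational(-13, 2) (Function('b')(C) = Add(-7, Mul(Rational(1, 2), 1)) = Add(-7, Rational(1, 2)) = Rational(-13, 2))
r = -25 (r = Add(Mul(6, Rational(-13, 2)), 14) = Add(-39, 14) = -25)
Mul(r, Function('E')(37)) = Mul(-25, 6) = -150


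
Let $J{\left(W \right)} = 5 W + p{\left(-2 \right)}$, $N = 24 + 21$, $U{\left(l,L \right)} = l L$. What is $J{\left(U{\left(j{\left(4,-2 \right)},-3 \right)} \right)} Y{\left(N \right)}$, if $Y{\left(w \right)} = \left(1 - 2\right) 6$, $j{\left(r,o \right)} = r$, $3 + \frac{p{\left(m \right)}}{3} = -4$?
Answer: $486$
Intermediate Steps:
$p{\left(m \right)} = -21$ ($p{\left(m \right)} = -9 + 3 \left(-4\right) = -9 - 12 = -21$)
$U{\left(l,L \right)} = L l$
$N = 45$
$J{\left(W \right)} = -21 + 5 W$ ($J{\left(W \right)} = 5 W - 21 = -21 + 5 W$)
$Y{\left(w \right)} = -6$ ($Y{\left(w \right)} = \left(-1\right) 6 = -6$)
$J{\left(U{\left(j{\left(4,-2 \right)},-3 \right)} \right)} Y{\left(N \right)} = \left(-21 + 5 \left(\left(-3\right) 4\right)\right) \left(-6\right) = \left(-21 + 5 \left(-12\right)\right) \left(-6\right) = \left(-21 - 60\right) \left(-6\right) = \left(-81\right) \left(-6\right) = 486$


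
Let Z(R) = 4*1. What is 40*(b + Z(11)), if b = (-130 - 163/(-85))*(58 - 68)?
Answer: 873680/17 ≈ 51393.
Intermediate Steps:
Z(R) = 4
b = 21774/17 (b = (-130 - 163*(-1/85))*(-10) = (-130 + 163/85)*(-10) = -10887/85*(-10) = 21774/17 ≈ 1280.8)
40*(b + Z(11)) = 40*(21774/17 + 4) = 40*(21842/17) = 873680/17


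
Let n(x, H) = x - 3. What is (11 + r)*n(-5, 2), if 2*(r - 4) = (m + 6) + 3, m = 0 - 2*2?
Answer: -140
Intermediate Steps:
m = -4 (m = 0 - 4 = -4)
r = 13/2 (r = 4 + ((-4 + 6) + 3)/2 = 4 + (2 + 3)/2 = 4 + (1/2)*5 = 4 + 5/2 = 13/2 ≈ 6.5000)
n(x, H) = -3 + x
(11 + r)*n(-5, 2) = (11 + 13/2)*(-3 - 5) = (35/2)*(-8) = -140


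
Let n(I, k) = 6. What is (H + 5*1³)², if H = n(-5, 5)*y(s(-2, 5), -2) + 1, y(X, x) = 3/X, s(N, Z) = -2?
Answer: 9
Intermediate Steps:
H = -8 (H = 6*(3/(-2)) + 1 = 6*(3*(-½)) + 1 = 6*(-3/2) + 1 = -9 + 1 = -8)
(H + 5*1³)² = (-8 + 5*1³)² = (-8 + 5*1)² = (-8 + 5)² = (-3)² = 9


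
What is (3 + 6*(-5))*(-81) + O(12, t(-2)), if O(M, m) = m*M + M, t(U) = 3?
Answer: 2235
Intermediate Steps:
O(M, m) = M + M*m (O(M, m) = M*m + M = M + M*m)
(3 + 6*(-5))*(-81) + O(12, t(-2)) = (3 + 6*(-5))*(-81) + 12*(1 + 3) = (3 - 30)*(-81) + 12*4 = -27*(-81) + 48 = 2187 + 48 = 2235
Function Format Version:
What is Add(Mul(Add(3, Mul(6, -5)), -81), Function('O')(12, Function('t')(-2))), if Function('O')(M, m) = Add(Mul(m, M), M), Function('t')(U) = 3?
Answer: 2235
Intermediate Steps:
Function('O')(M, m) = Add(M, Mul(M, m)) (Function('O')(M, m) = Add(Mul(M, m), M) = Add(M, Mul(M, m)))
Add(Mul(Add(3, Mul(6, -5)), -81), Function('O')(12, Function('t')(-2))) = Add(Mul(Add(3, Mul(6, -5)), -81), Mul(12, Add(1, 3))) = Add(Mul(Add(3, -30), -81), Mul(12, 4)) = Add(Mul(-27, -81), 48) = Add(2187, 48) = 2235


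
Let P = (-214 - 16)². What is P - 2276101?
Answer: -2223201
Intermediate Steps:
P = 52900 (P = (-230)² = 52900)
P - 2276101 = 52900 - 2276101 = -2223201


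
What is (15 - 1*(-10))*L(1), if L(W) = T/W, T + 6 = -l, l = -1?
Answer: -125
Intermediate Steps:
T = -5 (T = -6 - 1*(-1) = -6 + 1 = -5)
L(W) = -5/W
(15 - 1*(-10))*L(1) = (15 - 1*(-10))*(-5/1) = (15 + 10)*(-5*1) = 25*(-5) = -125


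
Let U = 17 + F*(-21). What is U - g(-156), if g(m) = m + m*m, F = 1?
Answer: -24184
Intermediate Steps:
U = -4 (U = 17 + 1*(-21) = 17 - 21 = -4)
g(m) = m + m²
U - g(-156) = -4 - (-156)*(1 - 156) = -4 - (-156)*(-155) = -4 - 1*24180 = -4 - 24180 = -24184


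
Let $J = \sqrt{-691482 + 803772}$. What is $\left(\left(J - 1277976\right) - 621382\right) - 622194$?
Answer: $-2521552 + \sqrt{112290} \approx -2.5212 \cdot 10^{6}$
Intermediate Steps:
$J = \sqrt{112290} \approx 335.1$
$\left(\left(J - 1277976\right) - 621382\right) - 622194 = \left(\left(\sqrt{112290} - 1277976\right) - 621382\right) - 622194 = \left(\left(-1277976 + \sqrt{112290}\right) - 621382\right) - 622194 = \left(-1899358 + \sqrt{112290}\right) - 622194 = -2521552 + \sqrt{112290}$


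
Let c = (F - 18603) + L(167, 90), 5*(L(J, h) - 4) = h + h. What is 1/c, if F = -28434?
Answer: -1/46997 ≈ -2.1278e-5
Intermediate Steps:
L(J, h) = 4 + 2*h/5 (L(J, h) = 4 + (h + h)/5 = 4 + (2*h)/5 = 4 + 2*h/5)
c = -46997 (c = (-28434 - 18603) + (4 + (⅖)*90) = -47037 + (4 + 36) = -47037 + 40 = -46997)
1/c = 1/(-46997) = -1/46997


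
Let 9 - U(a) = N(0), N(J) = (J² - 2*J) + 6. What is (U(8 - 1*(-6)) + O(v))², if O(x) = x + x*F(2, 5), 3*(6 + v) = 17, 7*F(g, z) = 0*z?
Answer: 64/9 ≈ 7.1111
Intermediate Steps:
F(g, z) = 0 (F(g, z) = (0*z)/7 = (⅐)*0 = 0)
v = -⅓ (v = -6 + (⅓)*17 = -6 + 17/3 = -⅓ ≈ -0.33333)
N(J) = 6 + J² - 2*J
U(a) = 3 (U(a) = 9 - (6 + 0² - 2*0) = 9 - (6 + 0 + 0) = 9 - 1*6 = 9 - 6 = 3)
O(x) = x (O(x) = x + x*0 = x + 0 = x)
(U(8 - 1*(-6)) + O(v))² = (3 - ⅓)² = (8/3)² = 64/9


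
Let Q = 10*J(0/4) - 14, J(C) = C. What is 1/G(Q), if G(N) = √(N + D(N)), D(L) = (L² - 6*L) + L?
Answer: √7/42 ≈ 0.062994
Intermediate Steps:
D(L) = L² - 5*L
Q = -14 (Q = 10*(0/4) - 14 = 10*(0*(¼)) - 14 = 10*0 - 14 = 0 - 14 = -14)
G(N) = √(N + N*(-5 + N))
1/G(Q) = 1/(√(-14*(-4 - 14))) = 1/(√(-14*(-18))) = 1/(√252) = 1/(6*√7) = √7/42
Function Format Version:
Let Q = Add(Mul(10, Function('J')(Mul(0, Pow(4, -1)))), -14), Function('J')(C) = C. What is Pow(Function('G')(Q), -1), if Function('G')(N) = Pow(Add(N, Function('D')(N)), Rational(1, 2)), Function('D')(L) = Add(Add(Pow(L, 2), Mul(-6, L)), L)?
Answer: Mul(Rational(1, 42), Pow(7, Rational(1, 2))) ≈ 0.062994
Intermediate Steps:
Function('D')(L) = Add(Pow(L, 2), Mul(-5, L))
Q = -14 (Q = Add(Mul(10, Mul(0, Pow(4, -1))), -14) = Add(Mul(10, Mul(0, Rational(1, 4))), -14) = Add(Mul(10, 0), -14) = Add(0, -14) = -14)
Function('G')(N) = Pow(Add(N, Mul(N, Add(-5, N))), Rational(1, 2))
Pow(Function('G')(Q), -1) = Pow(Pow(Mul(-14, Add(-4, -14)), Rational(1, 2)), -1) = Pow(Pow(Mul(-14, -18), Rational(1, 2)), -1) = Pow(Pow(252, Rational(1, 2)), -1) = Pow(Mul(6, Pow(7, Rational(1, 2))), -1) = Mul(Rational(1, 42), Pow(7, Rational(1, 2)))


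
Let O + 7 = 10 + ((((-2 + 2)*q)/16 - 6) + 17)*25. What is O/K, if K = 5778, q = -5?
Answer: 139/2889 ≈ 0.048114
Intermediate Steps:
O = 278 (O = -7 + (10 + ((((-2 + 2)*(-5))/16 - 6) + 17)*25) = -7 + (10 + (((0*(-5))*(1/16) - 6) + 17)*25) = -7 + (10 + ((0*(1/16) - 6) + 17)*25) = -7 + (10 + ((0 - 6) + 17)*25) = -7 + (10 + (-6 + 17)*25) = -7 + (10 + 11*25) = -7 + (10 + 275) = -7 + 285 = 278)
O/K = 278/5778 = 278*(1/5778) = 139/2889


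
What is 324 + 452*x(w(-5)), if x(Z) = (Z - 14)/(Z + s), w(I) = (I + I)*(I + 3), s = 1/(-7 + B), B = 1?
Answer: 54828/119 ≈ 460.74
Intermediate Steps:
s = -1/6 (s = 1/(-7 + 1) = 1/(-6) = -1/6 ≈ -0.16667)
w(I) = 2*I*(3 + I) (w(I) = (2*I)*(3 + I) = 2*I*(3 + I))
x(Z) = (-14 + Z)/(-1/6 + Z) (x(Z) = (Z - 14)/(Z - 1/6) = (-14 + Z)/(-1/6 + Z))
324 + 452*x(w(-5)) = 324 + 452*(6*(-14 + 2*(-5)*(3 - 5))/(-1 + 6*(2*(-5)*(3 - 5)))) = 324 + 452*(6*(-14 + 2*(-5)*(-2))/(-1 + 6*(2*(-5)*(-2)))) = 324 + 452*(6*(-14 + 20)/(-1 + 6*20)) = 324 + 452*(6*6/(-1 + 120)) = 324 + 452*(6*6/119) = 324 + 452*(6*(1/119)*6) = 324 + 452*(36/119) = 324 + 16272/119 = 54828/119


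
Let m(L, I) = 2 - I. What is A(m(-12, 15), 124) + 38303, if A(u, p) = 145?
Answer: 38448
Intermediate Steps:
A(m(-12, 15), 124) + 38303 = 145 + 38303 = 38448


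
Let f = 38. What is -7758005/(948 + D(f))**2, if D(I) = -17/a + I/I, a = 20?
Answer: -3103202000/359595369 ≈ -8.6297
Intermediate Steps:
D(I) = 3/20 (D(I) = -17/20 + I/I = -17*1/20 + 1 = -17/20 + 1 = 3/20)
-7758005/(948 + D(f))**2 = -7758005/(948 + 3/20)**2 = -7758005/((18963/20)**2) = -7758005/359595369/400 = -7758005*400/359595369 = -3103202000/359595369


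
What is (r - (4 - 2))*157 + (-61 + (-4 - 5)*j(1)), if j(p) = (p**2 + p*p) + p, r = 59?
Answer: 8861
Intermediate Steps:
j(p) = p + 2*p**2 (j(p) = (p**2 + p**2) + p = 2*p**2 + p = p + 2*p**2)
(r - (4 - 2))*157 + (-61 + (-4 - 5)*j(1)) = (59 - (4 - 2))*157 + (-61 + (-4 - 5)*(1*(1 + 2*1))) = (59 - 2)*157 + (-61 - 9*(1 + 2)) = (59 - 1*2)*157 + (-61 - 9*3) = (59 - 2)*157 + (-61 - 9*3) = 57*157 + (-61 - 27) = 8949 - 88 = 8861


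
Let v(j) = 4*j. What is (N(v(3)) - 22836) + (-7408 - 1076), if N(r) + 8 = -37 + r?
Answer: -31353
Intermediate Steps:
N(r) = -45 + r (N(r) = -8 + (-37 + r) = -45 + r)
(N(v(3)) - 22836) + (-7408 - 1076) = ((-45 + 4*3) - 22836) + (-7408 - 1076) = ((-45 + 12) - 22836) - 8484 = (-33 - 22836) - 8484 = -22869 - 8484 = -31353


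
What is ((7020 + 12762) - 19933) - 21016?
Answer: -21167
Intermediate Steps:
((7020 + 12762) - 19933) - 21016 = (19782 - 19933) - 21016 = -151 - 21016 = -21167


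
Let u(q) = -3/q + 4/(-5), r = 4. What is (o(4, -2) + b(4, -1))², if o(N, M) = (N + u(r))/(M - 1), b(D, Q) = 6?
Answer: 96721/3600 ≈ 26.867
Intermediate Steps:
u(q) = -⅘ - 3/q (u(q) = -3/q + 4*(-⅕) = -3/q - ⅘ = -⅘ - 3/q)
o(N, M) = (-31/20 + N)/(-1 + M) (o(N, M) = (N + (-⅘ - 3/4))/(M - 1) = (N + (-⅘ - 3*¼))/(-1 + M) = (N + (-⅘ - ¾))/(-1 + M) = (N - 31/20)/(-1 + M) = (-31/20 + N)/(-1 + M))
(o(4, -2) + b(4, -1))² = ((-31/20 + 4)/(-1 - 2) + 6)² = ((49/20)/(-3) + 6)² = (-⅓*49/20 + 6)² = (-49/60 + 6)² = (311/60)² = 96721/3600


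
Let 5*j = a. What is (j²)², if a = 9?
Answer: 6561/625 ≈ 10.498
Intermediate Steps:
j = 9/5 (j = (⅕)*9 = 9/5 ≈ 1.8000)
(j²)² = ((9/5)²)² = (81/25)² = 6561/625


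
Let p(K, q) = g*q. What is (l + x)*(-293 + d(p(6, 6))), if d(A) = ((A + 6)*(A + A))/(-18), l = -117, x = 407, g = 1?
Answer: -87290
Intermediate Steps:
p(K, q) = q (p(K, q) = 1*q = q)
d(A) = -A*(6 + A)/9 (d(A) = ((6 + A)*(2*A))*(-1/18) = (2*A*(6 + A))*(-1/18) = -A*(6 + A)/9)
(l + x)*(-293 + d(p(6, 6))) = (-117 + 407)*(-293 - ⅑*6*(6 + 6)) = 290*(-293 - ⅑*6*12) = 290*(-293 - 8) = 290*(-301) = -87290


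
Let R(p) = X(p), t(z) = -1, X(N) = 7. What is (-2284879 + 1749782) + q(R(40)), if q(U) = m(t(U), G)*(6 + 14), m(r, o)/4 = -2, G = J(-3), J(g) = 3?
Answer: -535257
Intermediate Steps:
G = 3
m(r, o) = -8 (m(r, o) = 4*(-2) = -8)
R(p) = 7
q(U) = -160 (q(U) = -8*(6 + 14) = -8*20 = -160)
(-2284879 + 1749782) + q(R(40)) = (-2284879 + 1749782) - 160 = -535097 - 160 = -535257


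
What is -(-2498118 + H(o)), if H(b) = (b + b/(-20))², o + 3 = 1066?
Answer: 591328391/400 ≈ 1.4783e+6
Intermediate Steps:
o = 1063 (o = -3 + 1066 = 1063)
H(b) = 361*b²/400 (H(b) = (b + b*(-1/20))² = (b - b/20)² = (19*b/20)² = 361*b²/400)
-(-2498118 + H(o)) = -(-2498118 + (361/400)*1063²) = -(-2498118 + (361/400)*1129969) = -(-2498118 + 407918809/400) = -1*(-591328391/400) = 591328391/400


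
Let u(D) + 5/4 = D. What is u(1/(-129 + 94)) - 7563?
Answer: -1058999/140 ≈ -7564.3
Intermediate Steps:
u(D) = -5/4 + D
u(1/(-129 + 94)) - 7563 = (-5/4 + 1/(-129 + 94)) - 7563 = (-5/4 + 1/(-35)) - 7563 = (-5/4 - 1/35) - 7563 = -179/140 - 7563 = -1058999/140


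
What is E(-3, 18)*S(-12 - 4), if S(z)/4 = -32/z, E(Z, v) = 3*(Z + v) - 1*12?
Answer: 264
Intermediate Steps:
E(Z, v) = -12 + 3*Z + 3*v (E(Z, v) = (3*Z + 3*v) - 12 = -12 + 3*Z + 3*v)
S(z) = -128/z (S(z) = 4*(-32/z) = -128/z)
E(-3, 18)*S(-12 - 4) = (-12 + 3*(-3) + 3*18)*(-128/(-12 - 4)) = (-12 - 9 + 54)*(-128/(-16)) = 33*(-128*(-1/16)) = 33*8 = 264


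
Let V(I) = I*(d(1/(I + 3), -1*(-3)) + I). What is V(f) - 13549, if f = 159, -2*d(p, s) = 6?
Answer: 11255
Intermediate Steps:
d(p, s) = -3 (d(p, s) = -1/2*6 = -3)
V(I) = I*(-3 + I)
V(f) - 13549 = 159*(-3 + 159) - 13549 = 159*156 - 13549 = 24804 - 13549 = 11255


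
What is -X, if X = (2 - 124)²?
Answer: -14884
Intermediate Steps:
X = 14884 (X = (-122)² = 14884)
-X = -1*14884 = -14884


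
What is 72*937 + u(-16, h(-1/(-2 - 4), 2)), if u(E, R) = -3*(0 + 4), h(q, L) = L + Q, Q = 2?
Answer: 67452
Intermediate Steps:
h(q, L) = 2 + L (h(q, L) = L + 2 = 2 + L)
u(E, R) = -12 (u(E, R) = -3*4 = -12)
72*937 + u(-16, h(-1/(-2 - 4), 2)) = 72*937 - 12 = 67464 - 12 = 67452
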